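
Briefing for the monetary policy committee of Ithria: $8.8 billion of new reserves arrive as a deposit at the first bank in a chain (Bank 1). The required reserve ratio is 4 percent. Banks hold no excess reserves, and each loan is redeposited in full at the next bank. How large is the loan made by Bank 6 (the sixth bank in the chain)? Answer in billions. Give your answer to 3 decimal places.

$6.888 billion

Each bank lends a fraction (1 − rr) = 0.9600 of the deposit it receives, so Bank 6 receives 8.8·0.9600^5 and lends 8.8·0.9600^6 ≈ 6.8883 billion.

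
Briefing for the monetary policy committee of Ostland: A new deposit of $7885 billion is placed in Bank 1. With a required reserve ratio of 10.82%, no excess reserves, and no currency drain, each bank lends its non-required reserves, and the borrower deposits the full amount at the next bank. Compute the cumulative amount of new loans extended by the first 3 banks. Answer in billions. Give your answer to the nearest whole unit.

Bank i lends (1 − rr)^i of the original deposit: Bank 1 lends 7885·0.8918 = 7031.8430, Bank 2 lends 7885·0.8918² ≈ 6270.9976, and so on.
Summing a geometric series: total = 7885·[0.8918·(1 − 0.8918^3) / (1 − 0.8918)] ≈ 18895.3162 billion.

$18895 billion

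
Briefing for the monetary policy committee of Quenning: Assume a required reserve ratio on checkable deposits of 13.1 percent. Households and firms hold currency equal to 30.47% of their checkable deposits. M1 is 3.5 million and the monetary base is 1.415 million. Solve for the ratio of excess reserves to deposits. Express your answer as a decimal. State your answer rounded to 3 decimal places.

Using m = M/MB = 3.5/1.415 ≈ 2.473498. Since m = (1 + c)/(c + rr + e), the denominator satisfies c + rr + e = (1 + c)/m = (1 + 0.3047) / 2.473498 ≈ 0.527472.
With c = 0.3047 and rr = 0.131, the ratio of excess reserves to deposits is 0.527472 − 0.3047 − 0.131 = 0.091772.

0.092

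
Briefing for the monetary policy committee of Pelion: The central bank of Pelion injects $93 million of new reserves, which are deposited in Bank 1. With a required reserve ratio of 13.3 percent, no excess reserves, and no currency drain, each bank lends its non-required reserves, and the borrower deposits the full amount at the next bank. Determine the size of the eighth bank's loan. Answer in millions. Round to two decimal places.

$29.69 million

Each bank lends a fraction (1 − rr) = 0.8670 of the deposit it receives, so Bank 8 receives 93·0.8670^7 and lends 93·0.8670^8 ≈ 29.6917 million.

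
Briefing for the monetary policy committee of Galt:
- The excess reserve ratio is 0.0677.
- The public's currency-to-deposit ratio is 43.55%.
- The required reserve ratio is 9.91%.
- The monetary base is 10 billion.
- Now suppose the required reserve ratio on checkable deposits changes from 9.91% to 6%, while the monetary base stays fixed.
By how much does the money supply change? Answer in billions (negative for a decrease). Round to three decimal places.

Initially m₁ = (1 + 0.4355) / (0.0991 + 0.0677 + 0.4355) ≈ 2.38336, so M₁ = 2.38336 × 10 = 23.8336 billion.
After the change m₂ = (1 + 0.4355) / (0.06 + 0.0677 + 0.4355) ≈ 2.54883, so M₂ = 2.54883 × 10 = 25.4883 billion.
ΔM = M₂ − M₁ = 25.4883 − 23.8336 = 1.6547 billion.

1.655 billion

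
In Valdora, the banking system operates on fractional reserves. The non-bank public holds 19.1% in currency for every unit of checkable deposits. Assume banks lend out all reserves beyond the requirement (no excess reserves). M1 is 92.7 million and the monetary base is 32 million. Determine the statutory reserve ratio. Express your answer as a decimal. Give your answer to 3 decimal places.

0.220

Using m = M/MB = 92.7/32 = 2.896875. Since m = (1 + c)/(c + rr + e), the denominator satisfies c + rr + e = (1 + c)/m = (1 + 0.191) / 2.896875 ≈ 0.411133.
With c = 0.191 and e = 0, the statutory reserve ratio is 0.411133 − 0.191 − 0 = 0.220133.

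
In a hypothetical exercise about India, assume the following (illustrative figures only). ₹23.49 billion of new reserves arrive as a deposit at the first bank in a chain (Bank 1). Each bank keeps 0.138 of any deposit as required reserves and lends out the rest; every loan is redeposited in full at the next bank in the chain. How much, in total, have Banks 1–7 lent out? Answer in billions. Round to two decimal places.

Bank i lends (1 − rr)^i of the original deposit: Bank 1 lends 23.49·0.8620 ≈ 20.2484, Bank 2 lends 23.49·0.8620² ≈ 17.4541, and so on.
Summing a geometric series: total = 23.49·[0.8620·(1 − 0.8620^7) / (1 − 0.8620)] ≈ 94.8400 billion.

₹94.84 billion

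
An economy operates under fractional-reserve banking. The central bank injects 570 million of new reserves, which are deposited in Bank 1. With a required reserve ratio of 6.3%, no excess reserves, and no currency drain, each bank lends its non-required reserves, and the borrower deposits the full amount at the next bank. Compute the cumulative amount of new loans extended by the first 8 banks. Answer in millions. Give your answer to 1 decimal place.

Bank i lends (1 − rr)^i of the original deposit: Bank 1 lends 570·0.9370 = 534.0900, Bank 2 lends 570·0.9370² ≈ 500.4423, and so on.
Summing a geometric series: total = 570·[0.9370·(1 − 0.9370^8) / (1 − 0.9370)] ≈ 3440.4025 million.

3440.4 million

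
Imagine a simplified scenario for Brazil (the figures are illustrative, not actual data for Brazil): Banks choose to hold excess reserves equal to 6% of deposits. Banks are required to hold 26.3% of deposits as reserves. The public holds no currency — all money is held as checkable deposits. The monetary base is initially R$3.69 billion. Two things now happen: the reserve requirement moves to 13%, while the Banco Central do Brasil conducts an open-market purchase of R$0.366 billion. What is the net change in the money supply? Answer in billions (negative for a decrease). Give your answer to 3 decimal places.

Before: m₁ = 1 / (0.263 + 0.06) ≈ 3.09598, MB₁ = 3.69, so M₁ = 3.09598 × 3.69 ≈ 11.4242 billion.
After: m₂ = 1 / (0.13 + 0.06) ≈ 5.26316, MB₂ = 3.69 + 0.366 = 4.056, so M₂ = 5.26316 × 4.056 ≈ 21.3474 billion.
ΔM = M₂ − M₁ = 21.3474 − 11.4242 = 9.9232 billion.

R$9.923 billion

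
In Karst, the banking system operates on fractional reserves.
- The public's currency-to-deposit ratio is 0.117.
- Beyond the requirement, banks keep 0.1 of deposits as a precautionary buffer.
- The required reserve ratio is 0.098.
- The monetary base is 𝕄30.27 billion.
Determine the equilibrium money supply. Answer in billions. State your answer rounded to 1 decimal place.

The money multiplier is m = (1 + c) / (rr + e + c) = (1 + 0.117) / (0.098 + 0.1 + 0.117) ≈ 3.5460.
So M = m × MB = 3.5460 × 30.27 ≈ 107.3374 billion.

𝕄107.3 billion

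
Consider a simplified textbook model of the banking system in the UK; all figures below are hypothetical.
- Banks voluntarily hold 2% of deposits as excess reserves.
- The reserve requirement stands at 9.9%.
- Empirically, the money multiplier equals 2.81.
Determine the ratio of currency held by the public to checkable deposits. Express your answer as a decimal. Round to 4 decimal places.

0.3677

Using m = 2.81. From m = (1 + c)/(c + rr + e), rearranging gives 1 + c = m·(c + rr + e), so c·(1 − m) = m·(rr + e) − 1.
Hence c = [m·(rr + e) − 1]/(1 − m) = [2.81 × (0.099 + 0.02) − 1] / (1 − 2.81) ≈ 0.367740.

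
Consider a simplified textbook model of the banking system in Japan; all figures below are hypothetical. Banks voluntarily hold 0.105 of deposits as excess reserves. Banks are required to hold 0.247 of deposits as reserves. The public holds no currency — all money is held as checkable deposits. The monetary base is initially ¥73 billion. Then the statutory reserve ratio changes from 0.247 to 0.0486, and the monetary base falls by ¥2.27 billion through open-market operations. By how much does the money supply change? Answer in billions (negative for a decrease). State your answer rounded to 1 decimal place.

Before: m₁ = 1 / (0.247 + 0.105) ≈ 2.8409, MB₁ = 73, so M₁ = 2.8409 × 73 = 207.3857 billion.
After: m₂ = 1 / (0.0486 + 0.105) ≈ 6.5104, MB₂ = 73 − 2.27 = 70.73, so M₂ = 6.5104 × 70.73 ≈ 460.4806 billion.
ΔM = M₂ − M₁ = 460.4806 − 207.3857 = 253.0949 billion.

¥253.1 billion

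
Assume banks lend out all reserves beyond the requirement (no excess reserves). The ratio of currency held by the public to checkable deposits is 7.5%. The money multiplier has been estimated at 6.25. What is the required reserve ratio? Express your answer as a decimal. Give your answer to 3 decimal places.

0.097

Using m = 6.25. Since m = (1 + c)/(c + rr + e), the denominator satisfies c + rr + e = (1 + c)/m = (1 + 0.075) / 6.25 = 0.172000.
With c = 0.075 and e = 0, the required reserve ratio is 0.172000 − 0.075 − 0 = 0.097.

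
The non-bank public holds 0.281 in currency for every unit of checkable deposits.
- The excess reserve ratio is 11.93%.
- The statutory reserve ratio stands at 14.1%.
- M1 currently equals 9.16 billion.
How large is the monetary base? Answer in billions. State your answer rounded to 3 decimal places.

The money multiplier is m = (1 + c) / (rr + e + c) = (1 + 0.281) / (0.141 + 0.1193 + 0.281) ≈ 2.36653.
MB = M / m = 9.16 / 2.36653 ≈ 3.8706 billion.

3.871 billion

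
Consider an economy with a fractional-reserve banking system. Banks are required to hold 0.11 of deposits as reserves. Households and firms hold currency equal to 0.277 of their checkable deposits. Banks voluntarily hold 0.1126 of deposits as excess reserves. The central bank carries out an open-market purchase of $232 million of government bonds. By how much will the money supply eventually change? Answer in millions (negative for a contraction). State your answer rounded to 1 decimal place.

$593.0 million

The money multiplier is m = (1 + c) / (rr + e + c) = (1 + 0.277) / (0.11 + 0.1126 + 0.277) ≈ 2.55604.
The purchase adds 232 million of base, so ΔM = m × ΔMB = 2.55604 × (+232) ≈ 593.0013 million.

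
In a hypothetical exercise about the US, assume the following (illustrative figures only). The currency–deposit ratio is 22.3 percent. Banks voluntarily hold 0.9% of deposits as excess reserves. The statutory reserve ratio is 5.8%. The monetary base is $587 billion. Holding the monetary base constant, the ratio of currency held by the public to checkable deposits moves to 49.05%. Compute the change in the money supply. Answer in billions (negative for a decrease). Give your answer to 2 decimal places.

-906.15 billion

Initially m₁ = (1 + 0.223) / (0.058 + 0.009 + 0.223) ≈ 4.217241, so M₁ = 4.217241 × 587 ≈ 2475.5205 billion.
After the change m₂ = (1 + 0.4905) / (0.058 + 0.009 + 0.4905) ≈ 2.673543, so M₂ = 2.673543 × 587 ≈ 1569.3697 billion.
ΔM = M₂ − M₁ = 1569.3697 − 2475.5205 = -906.1508 billion.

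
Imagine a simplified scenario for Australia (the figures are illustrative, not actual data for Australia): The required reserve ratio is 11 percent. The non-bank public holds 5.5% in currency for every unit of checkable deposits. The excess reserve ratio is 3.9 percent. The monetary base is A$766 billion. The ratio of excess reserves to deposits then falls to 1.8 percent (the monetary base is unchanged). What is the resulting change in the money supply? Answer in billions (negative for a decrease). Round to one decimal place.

A$454.6 billion

Initially m₁ = (1 + 0.055) / (0.11 + 0.039 + 0.055) ≈ 5.17157, so M₁ = 5.17157 × 766 ≈ 3961.4226 billion.
After the change m₂ = (1 + 0.055) / (0.11 + 0.018 + 0.055) ≈ 5.76503, so M₂ = 5.76503 × 766 ≈ 4416.013 billion.
ΔM = M₂ − M₁ = 4416.013 − 3961.4226 = 454.5904 billion.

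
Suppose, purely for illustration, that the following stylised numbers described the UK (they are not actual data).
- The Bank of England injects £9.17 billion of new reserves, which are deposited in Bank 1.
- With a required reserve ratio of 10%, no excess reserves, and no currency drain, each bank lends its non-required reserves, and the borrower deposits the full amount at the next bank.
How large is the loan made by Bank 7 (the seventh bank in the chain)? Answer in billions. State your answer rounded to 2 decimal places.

Each bank lends a fraction (1 − rr) = 0.9000 of the deposit it receives, so Bank 7 receives 9.17·0.9000^6 and lends 9.17·0.9000^7 ≈ 4.3860 billion.

£4.39 billion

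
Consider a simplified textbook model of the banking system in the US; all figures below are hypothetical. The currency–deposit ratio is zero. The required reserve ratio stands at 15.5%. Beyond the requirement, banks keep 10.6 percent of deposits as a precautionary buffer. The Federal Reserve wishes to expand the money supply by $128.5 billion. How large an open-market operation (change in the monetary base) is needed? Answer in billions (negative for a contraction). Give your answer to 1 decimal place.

The money multiplier is m = 1 / (rr + e) = 1 / (0.155 + 0.106) ≈ 3.83142.
ΔMB = ΔM / m = (+128.5) / 3.83142 ≈ 33.5385 billion.

$33.5 billion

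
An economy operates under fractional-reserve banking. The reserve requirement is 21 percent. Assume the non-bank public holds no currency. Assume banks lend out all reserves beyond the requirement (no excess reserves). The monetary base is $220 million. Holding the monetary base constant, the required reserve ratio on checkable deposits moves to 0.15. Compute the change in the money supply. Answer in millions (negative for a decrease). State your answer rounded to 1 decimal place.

Initially m₁ = 1 / (0.21) ≈ 4.76190, so M₁ = 4.76190 × 220 = 1047.618 million.
After the change m₂ = 1 / (0.15) ≈ 6.66667, so M₂ = 6.66667 × 220 = 1466.6674 million.
ΔM = M₂ − M₁ = 1466.6674 − 1047.618 = 419.0494 million.

$419.0 million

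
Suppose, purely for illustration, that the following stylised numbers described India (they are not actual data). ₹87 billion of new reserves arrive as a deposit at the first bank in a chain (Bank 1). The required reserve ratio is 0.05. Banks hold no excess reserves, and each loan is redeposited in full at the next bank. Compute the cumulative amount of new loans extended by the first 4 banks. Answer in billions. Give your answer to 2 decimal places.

Bank i lends (1 − rr)^i of the original deposit: Bank 1 lends 87·0.9500 = 82.6500, Bank 2 lends 87·0.9500² = 78.5175, and so on.
Summing a geometric series: total = 87·[0.9500·(1 − 0.9500^4) / (1 − 0.9500)] ≈ 306.6212 billion.

₹306.62 billion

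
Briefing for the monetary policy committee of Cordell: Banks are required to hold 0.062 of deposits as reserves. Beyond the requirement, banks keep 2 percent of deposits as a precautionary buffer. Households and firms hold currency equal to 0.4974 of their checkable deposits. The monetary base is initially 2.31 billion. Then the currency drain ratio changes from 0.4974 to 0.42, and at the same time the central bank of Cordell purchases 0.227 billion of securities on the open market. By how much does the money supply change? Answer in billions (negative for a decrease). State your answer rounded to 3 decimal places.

1.206 billion

Before: m₁ = (1 + 0.4974) / (0.062 + 0.02 + 0.4974) ≈ 2.58440, MB₁ = 2.31, so M₁ = 2.58440 × 2.31 ≈ 5.97 billion.
After: m₂ = (1 + 0.42) / (0.062 + 0.02 + 0.42) ≈ 2.82869, MB₂ = 2.31 + 0.227 = 2.537, so M₂ = 2.82869 × 2.537 ≈ 7.1764 billion.
ΔM = M₂ − M₁ = 7.1764 − 5.97 = 1.2064 billion.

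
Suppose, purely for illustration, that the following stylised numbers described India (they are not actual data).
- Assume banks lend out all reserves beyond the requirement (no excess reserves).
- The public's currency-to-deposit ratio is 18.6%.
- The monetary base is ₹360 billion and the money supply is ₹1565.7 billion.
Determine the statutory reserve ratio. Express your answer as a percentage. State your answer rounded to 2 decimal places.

Using m = M/MB = 1565.7/360 ≈ 4.349167. Since m = (1 + c)/(c + rr + e), the denominator satisfies c + rr + e = (1 + c)/m = (1 + 0.186) / 4.349167 ≈ 0.272696.
With c = 0.186 and e = 0, the statutory reserve ratio is 0.272696 − 0.186 − 0 = 0.086696.

8.67%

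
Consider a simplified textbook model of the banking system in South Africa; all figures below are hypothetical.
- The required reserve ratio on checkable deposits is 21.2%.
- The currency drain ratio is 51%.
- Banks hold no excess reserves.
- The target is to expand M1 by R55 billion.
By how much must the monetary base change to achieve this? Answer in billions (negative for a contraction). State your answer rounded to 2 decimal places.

The money multiplier is m = (1 + c) / (rr + c) = (1 + 0.51) / (0.212 + 0.51) ≈ 2.09141.
ΔMB = ΔM / m = (+55) / 2.09141 ≈ 26.298 billion.

R26.30 billion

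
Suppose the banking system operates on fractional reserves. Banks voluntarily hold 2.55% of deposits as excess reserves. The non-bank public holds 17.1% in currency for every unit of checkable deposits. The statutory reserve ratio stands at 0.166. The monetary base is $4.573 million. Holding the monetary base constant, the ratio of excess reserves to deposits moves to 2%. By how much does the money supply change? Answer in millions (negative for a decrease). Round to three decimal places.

Initially m₁ = (1 + 0.171) / (0.166 + 0.0255 + 0.171) ≈ 3.23034, so M₁ = 3.23034 × 4.573 ≈ 14.7723 million.
After the change m₂ = (1 + 0.171) / (0.166 + 0.02 + 0.171) ≈ 3.28011, so M₂ = 3.28011 × 4.573 ≈ 14.9999 million.
ΔM = M₂ − M₁ = 14.9999 − 14.7723 = 0.2276 million.

$0.228 million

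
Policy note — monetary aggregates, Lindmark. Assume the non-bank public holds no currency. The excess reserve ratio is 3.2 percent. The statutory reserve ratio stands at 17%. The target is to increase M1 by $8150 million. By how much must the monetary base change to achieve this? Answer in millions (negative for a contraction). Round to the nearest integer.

$1646 million

The money multiplier is m = 1 / (rr + e) = 1 / (0.17 + 0.032) ≈ 4.95050.
ΔMB = ΔM / m = (+8150) / 4.95050 ≈ 1646.2984 million.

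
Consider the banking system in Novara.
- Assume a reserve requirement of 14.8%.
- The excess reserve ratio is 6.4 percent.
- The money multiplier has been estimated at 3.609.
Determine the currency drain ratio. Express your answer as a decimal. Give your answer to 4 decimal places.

0.0900

Using m = 3.609. From m = (1 + c)/(c + rr + e), rearranging gives 1 + c = m·(c + rr + e), so c·(1 − m) = m·(rr + e) − 1.
Hence c = [m·(rr + e) − 1]/(1 − m) = [3.609 × (0.148 + 0.064) − 1] / (1 − 3.609) ≈ 0.090031.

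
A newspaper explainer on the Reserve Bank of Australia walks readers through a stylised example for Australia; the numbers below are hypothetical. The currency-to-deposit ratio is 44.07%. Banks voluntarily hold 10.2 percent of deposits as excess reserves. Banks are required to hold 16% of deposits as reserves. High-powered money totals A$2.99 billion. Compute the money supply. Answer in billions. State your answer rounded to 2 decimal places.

The money multiplier is m = (1 + c) / (rr + e + c) = (1 + 0.4407) / (0.16 + 0.102 + 0.4407) ≈ 2.0502.
So M = m × MB = 2.0502 × 2.99 ≈ 6.1301 billion.

A$6.13 billion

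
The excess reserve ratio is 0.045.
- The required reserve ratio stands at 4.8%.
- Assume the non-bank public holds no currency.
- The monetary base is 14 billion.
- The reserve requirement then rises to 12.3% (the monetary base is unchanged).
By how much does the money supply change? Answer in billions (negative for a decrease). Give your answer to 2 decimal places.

Initially m₁ = 1 / (0.048 + 0.045) ≈ 10.75269, so M₁ = 10.75269 × 14 ≈ 150.5377 billion.
After the change m₂ = 1 / (0.123 + 0.045) ≈ 5.95238, so M₂ = 5.95238 × 14 ≈ 83.3333 billion.
ΔM = M₂ − M₁ = 83.3333 − 150.5377 = -67.2044 billion.

-67.20 billion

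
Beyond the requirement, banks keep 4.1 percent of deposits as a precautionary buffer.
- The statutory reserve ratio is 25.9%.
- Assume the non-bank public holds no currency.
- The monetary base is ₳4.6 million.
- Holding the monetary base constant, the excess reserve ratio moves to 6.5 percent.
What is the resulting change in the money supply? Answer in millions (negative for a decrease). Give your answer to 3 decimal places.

-1.136 million

Initially m₁ = 1 / (0.259 + 0.041) ≈ 3.33333, so M₁ = 3.33333 × 4.6 ≈ 15.3333 million.
After the change m₂ = 1 / (0.259 + 0.065) ≈ 3.08642, so M₂ = 3.08642 × 4.6 ≈ 14.1975 million.
ΔM = M₂ − M₁ = 14.1975 − 15.3333 = -1.1358 million.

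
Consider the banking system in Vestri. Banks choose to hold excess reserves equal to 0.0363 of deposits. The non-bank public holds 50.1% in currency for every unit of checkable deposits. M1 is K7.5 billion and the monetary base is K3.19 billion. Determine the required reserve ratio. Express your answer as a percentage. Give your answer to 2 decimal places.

10.11%

Using m = M/MB = 7.5/3.19 ≈ 2.351097. Since m = (1 + c)/(c + rr + e), the denominator satisfies c + rr + e = (1 + c)/m = (1 + 0.501) / 2.351097 ≈ 0.638425.
With c = 0.501 and e = 0.0363, the required reserve ratio is 0.638425 − 0.501 − 0.0363 = 0.101125.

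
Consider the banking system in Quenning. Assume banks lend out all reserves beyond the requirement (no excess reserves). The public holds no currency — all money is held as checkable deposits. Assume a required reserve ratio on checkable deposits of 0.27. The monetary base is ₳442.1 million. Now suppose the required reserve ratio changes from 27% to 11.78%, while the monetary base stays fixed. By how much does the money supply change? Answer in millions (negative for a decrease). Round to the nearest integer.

Initially m₁ = 1 / (0.27) ≈ 3.7037, so M₁ = 3.7037 × 442.1 ≈ 1637.4058 million.
After the change m₂ = 1 / (0.1178) ≈ 8.4890, so M₂ = 8.4890 × 442.1 = 3752.9869 million.
ΔM = M₂ − M₁ = 3752.9869 − 1637.4058 = 2115.5811 million.

₳2116 million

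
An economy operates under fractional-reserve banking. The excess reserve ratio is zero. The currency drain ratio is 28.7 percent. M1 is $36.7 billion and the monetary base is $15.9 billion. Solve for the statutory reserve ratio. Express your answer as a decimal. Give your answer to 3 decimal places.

Using m = M/MB = 36.7/15.9 ≈ 2.308176. Since m = (1 + c)/(c + rr + e), the denominator satisfies c + rr + e = (1 + c)/m = (1 + 0.287) / 2.308176 ≈ 0.557583.
With c = 0.287 and e = 0, the statutory reserve ratio is 0.557583 − 0.287 − 0 = 0.270583.

0.271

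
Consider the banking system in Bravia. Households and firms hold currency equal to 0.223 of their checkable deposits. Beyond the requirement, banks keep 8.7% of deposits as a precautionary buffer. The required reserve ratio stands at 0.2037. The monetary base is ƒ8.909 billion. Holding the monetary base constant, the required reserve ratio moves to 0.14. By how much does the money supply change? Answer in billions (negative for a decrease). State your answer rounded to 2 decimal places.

Initially m₁ = (1 + 0.223) / (0.2037 + 0.087 + 0.223) ≈ 2.3808, so M₁ = 2.3808 × 8.909 ≈ 21.2105 billion.
After the change m₂ = (1 + 0.223) / (0.14 + 0.087 + 0.223) ≈ 2.7178, so M₂ = 2.7178 × 8.909 ≈ 24.2129 billion.
ΔM = M₂ − M₁ = 24.2129 − 21.2105 = 3.0024 billion.

ƒ3.00 billion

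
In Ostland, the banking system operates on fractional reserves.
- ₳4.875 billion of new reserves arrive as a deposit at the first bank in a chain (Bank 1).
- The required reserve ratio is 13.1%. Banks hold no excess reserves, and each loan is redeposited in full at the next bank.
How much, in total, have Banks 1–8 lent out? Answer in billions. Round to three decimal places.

₳21.822 billion

Bank i lends (1 − rr)^i of the original deposit: Bank 1 lends 4.875·0.8690 ≈ 4.2364, Bank 2 lends 4.875·0.8690² ≈ 3.6814, and so on.
Summing a geometric series: total = 4.875·[0.8690·(1 − 0.8690^8) / (1 − 0.8690)] ≈ 21.8220 billion.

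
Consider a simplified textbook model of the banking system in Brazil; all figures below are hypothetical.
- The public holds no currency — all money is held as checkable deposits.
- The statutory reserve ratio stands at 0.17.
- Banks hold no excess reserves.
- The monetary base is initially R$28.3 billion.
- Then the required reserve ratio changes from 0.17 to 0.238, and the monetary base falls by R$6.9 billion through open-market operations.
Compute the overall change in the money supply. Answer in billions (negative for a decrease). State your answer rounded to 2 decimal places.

Before: m₁ = 1 / (0.17) ≈ 5.88235, MB₁ = 28.3, so M₁ = 5.88235 × 28.3 ≈ 166.4705 billion.
After: m₂ = 1 / (0.238) ≈ 4.20168, MB₂ = 28.3 − 6.9 = 21.4, so M₂ = 4.20168 × 21.4 ≈ 89.916 billion.
ΔM = M₂ − M₁ = 89.916 − 166.4705 = -76.5545 billion.

-76.55 billion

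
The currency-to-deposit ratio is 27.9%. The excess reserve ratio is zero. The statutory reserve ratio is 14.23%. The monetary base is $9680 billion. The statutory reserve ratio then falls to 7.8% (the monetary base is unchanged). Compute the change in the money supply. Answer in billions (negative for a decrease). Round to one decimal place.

Initially m₁ = (1 + 0.279) / (0.1423 + 0.279) ≈ 3.035841, so M₁ = 3.035841 × 9680 ≈ 29386.9409 billion.
After the change m₂ = (1 + 0.279) / (0.078 + 0.279) ≈ 3.582633, so M₂ = 3.582633 × 9680 ≈ 34679.8874 billion.
ΔM = M₂ − M₁ = 34679.8874 − 29386.9409 = 5292.9465 billion.

$5292.9 billion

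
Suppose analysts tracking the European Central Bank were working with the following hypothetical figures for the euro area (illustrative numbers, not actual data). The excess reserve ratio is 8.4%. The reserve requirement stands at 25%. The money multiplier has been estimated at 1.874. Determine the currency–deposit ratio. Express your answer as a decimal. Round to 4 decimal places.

0.4280

Using m = 1.874. From m = (1 + c)/(c + rr + e), rearranging gives 1 + c = m·(c + rr + e), so c·(1 − m) = m·(rr + e) − 1.
Hence c = [m·(rr + e) − 1]/(1 − m) = [1.874 × (0.25 + 0.084) − 1] / (1 − 1.874) ≈ 0.428014.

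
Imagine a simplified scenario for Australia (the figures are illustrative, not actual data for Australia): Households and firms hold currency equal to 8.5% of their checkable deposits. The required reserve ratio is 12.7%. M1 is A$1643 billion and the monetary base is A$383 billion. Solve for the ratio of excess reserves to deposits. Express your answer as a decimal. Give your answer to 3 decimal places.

0.041

Using m = M/MB = 1643/383 ≈ 4.289817. Since m = (1 + c)/(c + rr + e), the denominator satisfies c + rr + e = (1 + c)/m = (1 + 0.085) / 4.289817 ≈ 0.252925.
With c = 0.085 and rr = 0.127, the ratio of excess reserves to deposits is 0.252925 − 0.085 − 0.127 = 0.040925.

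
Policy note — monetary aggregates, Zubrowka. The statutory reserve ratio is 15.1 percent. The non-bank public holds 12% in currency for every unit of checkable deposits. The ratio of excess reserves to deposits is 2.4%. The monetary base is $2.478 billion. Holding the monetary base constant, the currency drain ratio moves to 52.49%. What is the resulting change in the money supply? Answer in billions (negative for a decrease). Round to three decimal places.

-4.009 billion

Initially m₁ = (1 + 0.12) / (0.151 + 0.024 + 0.12) ≈ 3.79661, so M₁ = 3.79661 × 2.478 ≈ 9.408 billion.
After the change m₂ = (1 + 0.5249) / (0.151 + 0.024 + 0.5249) ≈ 2.17874, so M₂ = 2.17874 × 2.478 ≈ 5.3989 billion.
ΔM = M₂ − M₁ = 5.3989 − 9.408 = -4.0091 billion.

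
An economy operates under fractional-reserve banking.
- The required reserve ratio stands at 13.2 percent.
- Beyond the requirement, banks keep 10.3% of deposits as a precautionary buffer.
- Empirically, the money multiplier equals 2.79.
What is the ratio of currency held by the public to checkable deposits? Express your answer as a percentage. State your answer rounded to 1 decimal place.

19.2%

Using m = 2.79. From m = (1 + c)/(c + rr + e), rearranging gives 1 + c = m·(c + rr + e), so c·(1 − m) = m·(rr + e) − 1.
Hence c = [m·(rr + e) − 1]/(1 − m) = [2.79 × (0.132 + 0.103) − 1] / (1 − 2.79) ≈ 0.192374.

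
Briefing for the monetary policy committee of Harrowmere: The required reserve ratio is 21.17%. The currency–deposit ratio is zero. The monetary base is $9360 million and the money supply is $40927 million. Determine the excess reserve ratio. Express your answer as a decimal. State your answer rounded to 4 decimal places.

Using m = M/MB = 40927/9360 ≈ 4.372543. Since m = (1 + c)/(c + rr + e), the denominator satisfies c + rr + e = (1 + c)/m = (1 + 0) / 4.372543 ≈ 0.228700.
With c = 0 and rr = 0.2117, the excess reserve ratio is 0.228700 − 0 − 0.2117 = 0.017.

0.0170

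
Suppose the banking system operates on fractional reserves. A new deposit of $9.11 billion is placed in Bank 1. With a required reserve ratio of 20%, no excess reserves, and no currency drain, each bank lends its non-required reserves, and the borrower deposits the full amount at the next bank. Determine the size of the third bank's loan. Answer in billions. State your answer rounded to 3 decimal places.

$4.664 billion

Each bank lends a fraction (1 − rr) = 0.8000 of the deposit it receives, so Bank 3 receives 9.11·0.8000^2 and lends 9.11·0.8000^3 ≈ 4.6643 billion.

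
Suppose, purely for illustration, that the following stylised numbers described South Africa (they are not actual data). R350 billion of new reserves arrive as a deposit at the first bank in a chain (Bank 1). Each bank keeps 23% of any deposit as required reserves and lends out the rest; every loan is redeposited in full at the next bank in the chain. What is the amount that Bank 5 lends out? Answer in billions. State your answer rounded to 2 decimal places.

R94.74 billion

Each bank lends a fraction (1 − rr) = 0.7700 of the deposit it receives, so Bank 5 receives 350·0.7700^4 and lends 350·0.7700^5 ≈ 94.7374 billion.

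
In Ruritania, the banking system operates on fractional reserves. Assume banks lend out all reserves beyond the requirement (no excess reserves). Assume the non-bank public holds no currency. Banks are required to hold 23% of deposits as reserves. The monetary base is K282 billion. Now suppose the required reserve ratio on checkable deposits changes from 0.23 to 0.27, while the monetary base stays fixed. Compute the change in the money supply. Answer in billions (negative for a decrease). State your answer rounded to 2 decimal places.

-181.64 billion

Initially m₁ = 1 / (0.23) ≈ 4.347826, so M₁ = 4.347826 × 282 ≈ 1226.0869 billion.
After the change m₂ = 1 / (0.27) ≈ 3.703704, so M₂ = 3.703704 × 282 ≈ 1044.4445 billion.
ΔM = M₂ − M₁ = 1044.4445 − 1226.0869 = -181.6424 billion.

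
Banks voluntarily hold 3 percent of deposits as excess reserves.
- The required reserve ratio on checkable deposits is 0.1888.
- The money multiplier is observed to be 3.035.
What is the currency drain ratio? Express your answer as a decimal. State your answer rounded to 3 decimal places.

0.165

Using m = 3.035. From m = (1 + c)/(c + rr + e), rearranging gives 1 + c = m·(c + rr + e), so c·(1 − m) = m·(rr + e) − 1.
Hence c = [m·(rr + e) − 1]/(1 − m) = [3.035 × (0.1888 + 0.03) − 1] / (1 − 3.035) ≈ 0.165082.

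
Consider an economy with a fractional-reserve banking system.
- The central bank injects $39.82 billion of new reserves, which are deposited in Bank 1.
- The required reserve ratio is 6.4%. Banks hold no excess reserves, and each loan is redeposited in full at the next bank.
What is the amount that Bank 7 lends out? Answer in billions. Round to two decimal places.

$25.06 billion

Each bank lends a fraction (1 − rr) = 0.9360 of the deposit it receives, so Bank 7 receives 39.82·0.9360^6 and lends 39.82·0.9360^7 ≈ 25.0630 billion.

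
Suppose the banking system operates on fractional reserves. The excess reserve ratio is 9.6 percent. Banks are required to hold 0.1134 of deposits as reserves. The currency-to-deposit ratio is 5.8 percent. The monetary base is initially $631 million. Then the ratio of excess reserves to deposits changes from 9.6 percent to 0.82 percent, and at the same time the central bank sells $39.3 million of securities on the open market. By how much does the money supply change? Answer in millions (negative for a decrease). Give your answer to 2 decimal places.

Before: m₁ = (1 + 0.058) / (0.1134 + 0.096 + 0.058) ≈ 3.956619, MB₁ = 631, so M₁ = 3.956619 × 631 ≈ 2496.6266 million.
After: m₂ = (1 + 0.058) / (0.1134 + 0.0082 + 0.058) ≈ 5.890869, MB₂ = 631 − 39.3 = 591.7, so M₂ = 5.890869 × 591.7 ≈ 3485.6272 million.
ΔM = M₂ − M₁ = 3485.6272 − 2496.6266 = 989.0006 million.

$989.00 million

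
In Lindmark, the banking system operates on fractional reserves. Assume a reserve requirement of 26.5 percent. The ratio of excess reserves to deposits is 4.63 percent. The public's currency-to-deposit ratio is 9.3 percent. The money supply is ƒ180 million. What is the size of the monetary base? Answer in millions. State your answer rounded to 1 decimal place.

The money multiplier is m = (1 + c) / (rr + e + c) = (1 + 0.093) / (0.265 + 0.0463 + 0.093) ≈ 2.70344.
MB = M / m = 180 / 2.70344 ≈ 66.5818 million.

ƒ66.6 million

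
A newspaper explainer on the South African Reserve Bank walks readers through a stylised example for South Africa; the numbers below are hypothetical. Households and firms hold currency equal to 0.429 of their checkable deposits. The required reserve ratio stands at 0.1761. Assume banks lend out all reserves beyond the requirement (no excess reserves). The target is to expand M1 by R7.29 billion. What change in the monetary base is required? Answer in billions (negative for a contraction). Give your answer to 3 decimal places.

The money multiplier is m = (1 + c) / (rr + c) = (1 + 0.429) / (0.1761 + 0.429) ≈ 2.36159.
ΔMB = ΔM / m = (+7.29) / 2.36159 ≈ 3.0869 billion.

R3.087 billion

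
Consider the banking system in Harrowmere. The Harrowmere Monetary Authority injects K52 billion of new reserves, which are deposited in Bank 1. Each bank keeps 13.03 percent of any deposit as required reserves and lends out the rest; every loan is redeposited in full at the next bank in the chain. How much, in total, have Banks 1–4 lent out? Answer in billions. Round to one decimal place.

K148.5 billion

Bank i lends (1 − rr)^i of the original deposit: Bank 1 lends 52·0.8697 = 45.2244, Bank 2 lends 52·0.8697² ≈ 39.3317, and so on.
Summing a geometric series: total = 52·[0.8697·(1 − 0.8697^4) / (1 − 0.8697)] ≈ 148.5124 billion.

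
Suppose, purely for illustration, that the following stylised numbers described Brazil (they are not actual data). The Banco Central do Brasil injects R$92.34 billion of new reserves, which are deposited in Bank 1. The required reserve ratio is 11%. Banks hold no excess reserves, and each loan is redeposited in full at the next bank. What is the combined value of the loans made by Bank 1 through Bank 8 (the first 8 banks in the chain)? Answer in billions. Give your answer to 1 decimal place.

R$453.0 billion

Bank i lends (1 − rr)^i of the original deposit: Bank 1 lends 92.34·0.8900 = 82.1826, Bank 2 lends 92.34·0.8900² ≈ 73.1425, and so on.
Summing a geometric series: total = 92.34·[0.8900·(1 − 0.8900^8) / (1 − 0.8900)] ≈ 453.0063 billion.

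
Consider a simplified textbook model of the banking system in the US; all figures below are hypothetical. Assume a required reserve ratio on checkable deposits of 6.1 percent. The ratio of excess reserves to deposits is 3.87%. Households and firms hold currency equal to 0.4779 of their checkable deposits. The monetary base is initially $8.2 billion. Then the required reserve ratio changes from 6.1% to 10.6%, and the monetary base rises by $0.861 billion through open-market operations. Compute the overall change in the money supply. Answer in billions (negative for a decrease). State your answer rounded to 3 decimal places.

$0.527 billion

Before: m₁ = (1 + 0.4779) / (0.061 + 0.0387 + 0.4779) ≈ 2.55869, MB₁ = 8.2, so M₁ = 2.55869 × 8.2 ≈ 20.9813 billion.
After: m₂ = (1 + 0.4779) / (0.106 + 0.0387 + 0.4779) ≈ 2.37376, MB₂ = 8.2 + 0.861 = 9.061, so M₂ = 2.37376 × 9.061 ≈ 21.5086 billion.
ΔM = M₂ − M₁ = 21.5086 − 20.9813 = 0.5273 billion.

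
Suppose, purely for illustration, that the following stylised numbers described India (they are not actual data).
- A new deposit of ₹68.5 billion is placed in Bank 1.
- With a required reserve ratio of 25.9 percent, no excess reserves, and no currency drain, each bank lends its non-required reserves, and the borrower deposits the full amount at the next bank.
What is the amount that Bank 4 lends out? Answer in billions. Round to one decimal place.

Each bank lends a fraction (1 − rr) = 0.7410 of the deposit it receives, so Bank 4 receives 68.5·0.7410^3 and lends 68.5·0.7410^4 ≈ 20.6521 billion.

₹20.7 billion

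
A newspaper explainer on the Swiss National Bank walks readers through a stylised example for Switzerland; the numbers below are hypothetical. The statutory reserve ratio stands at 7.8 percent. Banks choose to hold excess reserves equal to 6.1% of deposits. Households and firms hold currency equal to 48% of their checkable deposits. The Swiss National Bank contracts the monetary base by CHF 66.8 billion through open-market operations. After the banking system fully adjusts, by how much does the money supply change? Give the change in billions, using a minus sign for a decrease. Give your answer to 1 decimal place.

-159.7 billion

The money multiplier is m = (1 + c) / (rr + e + c) = (1 + 0.48) / (0.078 + 0.061 + 0.48) ≈ 2.3910.
The sale removes 66.8 billion of base, so ΔM = m × ΔMB = 2.3910 × (−66.8) = -159.7188 billion.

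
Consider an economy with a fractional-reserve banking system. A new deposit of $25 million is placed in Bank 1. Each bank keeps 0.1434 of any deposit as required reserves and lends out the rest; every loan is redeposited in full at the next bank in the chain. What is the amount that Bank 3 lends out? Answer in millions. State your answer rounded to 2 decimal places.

$15.71 million

Each bank lends a fraction (1 − rr) = 0.8566 of the deposit it receives, so Bank 3 receives 25·0.8566^2 and lends 25·0.8566^3 ≈ 15.7135 million.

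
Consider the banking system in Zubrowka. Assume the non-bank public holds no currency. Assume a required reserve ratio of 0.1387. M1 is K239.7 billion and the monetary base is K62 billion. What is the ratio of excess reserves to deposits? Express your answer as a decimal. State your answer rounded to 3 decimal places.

Using m = M/MB = 239.7/62 ≈ 3.866129. Since m = (1 + c)/(c + rr + e), the denominator satisfies c + rr + e = (1 + c)/m = (1 + 0) / 3.866129 ≈ 0.258657.
With c = 0 and rr = 0.1387, the ratio of excess reserves to deposits is 0.258657 − 0 − 0.1387 = 0.119957.

0.120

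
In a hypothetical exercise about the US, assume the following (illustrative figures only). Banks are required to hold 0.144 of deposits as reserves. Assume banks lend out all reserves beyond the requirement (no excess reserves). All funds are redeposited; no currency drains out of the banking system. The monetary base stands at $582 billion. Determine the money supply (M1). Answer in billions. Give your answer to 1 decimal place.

$4041.7 billion

With no currency drain or excess reserves, the money multiplier is m = 1/rr = 1/0.144 ≈ 6.94444.
Money supply M = m × MB = 6.94444 × 582 ≈ 4041.6641 billion.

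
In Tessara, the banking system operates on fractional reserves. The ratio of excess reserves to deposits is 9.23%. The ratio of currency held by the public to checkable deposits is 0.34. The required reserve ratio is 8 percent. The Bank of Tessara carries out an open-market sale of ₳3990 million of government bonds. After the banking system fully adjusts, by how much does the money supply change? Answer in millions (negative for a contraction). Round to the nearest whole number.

-10436 million

The money multiplier is m = (1 + c) / (rr + e + c) = (1 + 0.34) / (0.08 + 0.0923 + 0.34) ≈ 2.61565.
The sale removes 3990 million of base, so ΔM = m × ΔMB = 2.61565 × (−3990) = -10436.4435 million.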